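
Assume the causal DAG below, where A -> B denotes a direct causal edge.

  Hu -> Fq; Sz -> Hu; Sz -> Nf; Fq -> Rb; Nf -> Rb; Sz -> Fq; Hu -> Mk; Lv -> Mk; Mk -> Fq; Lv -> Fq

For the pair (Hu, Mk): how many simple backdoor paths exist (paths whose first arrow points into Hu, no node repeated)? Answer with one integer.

4

A backdoor path from Hu to Mk is any simple undirected path whose first edge points into Hu (i.e. leaves Hu via a parent).
Parents of Hu: {Sz}.
Enumerating:
  P1: Hu <- Sz -> Nf -> Rb <- Fq <- Lv -> Mk
  P2: Hu <- Sz -> Nf -> Rb <- Fq <- Mk
  P3: Hu <- Sz -> Fq <- Lv -> Mk
  P4: Hu <- Sz -> Fq <- Mk
That exhausts the simple backdoor paths. Count: 4.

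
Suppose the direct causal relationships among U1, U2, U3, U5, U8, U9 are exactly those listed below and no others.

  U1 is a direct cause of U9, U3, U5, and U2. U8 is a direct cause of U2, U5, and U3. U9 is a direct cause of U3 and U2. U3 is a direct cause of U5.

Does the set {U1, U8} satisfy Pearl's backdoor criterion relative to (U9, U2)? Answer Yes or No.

Backdoor paths from U9 to U2 (paths whose first edge points into U9):
  P1: U9 <- U1 -> U3 <- U8 -> U2
  P2: U9 <- U1 -> U3 -> U5 <- U8 -> U2
  P3: U9 <- U1 -> U5 <- U8 -> U2
  P4: U9 <- U1 -> U5 <- U3 <- U8 -> U2
  P5: U9 <- U1 -> U2
Condition 1 (no descendant of U9 in the set): holds — descendants of U9 are {U2, U3, U5}; none are in {U1, U8}.
Condition 2 (every backdoor path blocked by {U1, U8}):
  P1: blocked at fork node U1 ∈ conditioning set.
  P2: blocked at fork node U1 ∈ conditioning set.
  P3: blocked at fork node U1 ∈ conditioning set.
  P4: blocked at fork node U1 ∈ conditioning set.
  P5: blocked at fork node U1 ∈ conditioning set.
{U1, U8} satisfies the backdoor criterion.

Yes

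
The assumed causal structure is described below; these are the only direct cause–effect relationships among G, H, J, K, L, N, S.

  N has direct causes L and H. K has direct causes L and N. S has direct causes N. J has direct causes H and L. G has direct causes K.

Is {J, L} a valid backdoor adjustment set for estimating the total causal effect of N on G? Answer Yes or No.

Yes

Backdoor paths from N to G (paths whose first edge points into N):
  P1: N <- H -> J <- L -> K -> G
  P2: N <- L -> K -> G
Condition 1 (no descendant of N in the set): holds — descendants of N are {G, K, S}; none are in {J, L}.
Condition 2 (every backdoor path blocked by {J, L}):
  P1: blocked at fork node L ∈ conditioning set.
  P2: blocked at fork node L ∈ conditioning set.
{J, L} satisfies the backdoor criterion.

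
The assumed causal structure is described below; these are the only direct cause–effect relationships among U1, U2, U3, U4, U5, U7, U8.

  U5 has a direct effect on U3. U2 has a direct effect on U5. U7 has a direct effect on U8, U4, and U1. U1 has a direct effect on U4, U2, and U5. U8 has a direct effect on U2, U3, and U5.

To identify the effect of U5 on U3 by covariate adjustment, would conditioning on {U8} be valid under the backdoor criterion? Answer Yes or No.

Yes

Backdoor paths from U5 to U3 (paths whose first edge points into U5):
  P1: U5 <- U1 <- U7 -> U8 -> U3
  P2: U5 <- U1 -> U4 <- U7 -> U8 -> U3
  P3: U5 <- U1 -> U2 <- U8 -> U3
  P4: U5 <- U8 -> U3
  P5: U5 <- U2 <- U1 <- U7 -> U8 -> U3
  P6: U5 <- U2 <- U1 -> U4 <- U7 -> U8 -> U3
  P7: U5 <- U2 <- U8 -> U3
Condition 1 (no descendant of U5 in the set): holds — descendants of U5 are {U3}; none are in {U8}.
Condition 2 (every backdoor path blocked by {U8}):
  P1: blocked at chain node U8 ∈ conditioning set.
  P2: blocked at collider U4 (neither it nor any descendant is in the conditioning set).
  P3: blocked at collider U2 (neither it nor any descendant is in the conditioning set).
  P4: blocked at fork node U8 ∈ conditioning set.
  P5: blocked at chain node U8 ∈ conditioning set.
  P6: blocked at collider U4 (neither it nor any descendant is in the conditioning set).
  P7: blocked at fork node U8 ∈ conditioning set.
{U8} satisfies the backdoor criterion.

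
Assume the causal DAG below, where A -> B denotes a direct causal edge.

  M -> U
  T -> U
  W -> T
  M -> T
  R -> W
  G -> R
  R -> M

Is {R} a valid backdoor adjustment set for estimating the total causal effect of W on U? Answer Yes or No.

Yes

Backdoor paths from W to U (paths whose first edge points into W):
  P1: W <- R -> M -> T -> U
  P2: W <- R -> M -> U
Condition 1 (no descendant of W in the set): holds — descendants of W are {T, U}; none are in {R}.
Condition 2 (every backdoor path blocked by {R}):
  P1: blocked at fork node R ∈ conditioning set.
  P2: blocked at fork node R ∈ conditioning set.
{R} satisfies the backdoor criterion.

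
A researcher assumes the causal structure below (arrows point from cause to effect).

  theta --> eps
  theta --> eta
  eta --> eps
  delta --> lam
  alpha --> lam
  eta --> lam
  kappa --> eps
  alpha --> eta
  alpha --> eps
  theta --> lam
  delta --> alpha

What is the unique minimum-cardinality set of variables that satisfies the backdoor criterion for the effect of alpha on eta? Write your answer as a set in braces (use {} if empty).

{}

Variables eligible for adjustment (non-descendants of alpha, excluding alpha and eta): {delta, kappa, theta}.
Backdoor paths from alpha to eta:
  P1: alpha <- delta -> lam <- theta -> eta
  P2: alpha <- delta -> lam <- theta -> eps <- eta
  P3: alpha <- delta -> lam <- eta
Each backdoor path contains an unconditioned collider, so every path is already blocked with the empty conditioning set:
  P1: blocked at collider lam (neither it nor any descendant is in the conditioning set).
  P2: blocked at collider lam (neither it nor any descendant is in the conditioning set).
  P3: blocked at collider lam (neither it nor any descendant is in the conditioning set).
The empty set is therefore the unique smallest valid set.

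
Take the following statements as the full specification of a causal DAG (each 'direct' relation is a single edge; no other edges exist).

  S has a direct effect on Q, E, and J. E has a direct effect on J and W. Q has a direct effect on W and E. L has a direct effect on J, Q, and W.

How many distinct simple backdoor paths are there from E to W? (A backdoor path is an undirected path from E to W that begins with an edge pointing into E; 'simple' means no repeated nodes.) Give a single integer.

A backdoor path from E to W is any simple undirected path whose first edge points into E (i.e. leaves E via a parent).
Parents of E: {Q, S}.
Enumerating:
  P1: E <- S -> Q <- L -> W
  P2: E <- S -> Q -> W
  P3: E <- S -> J <- L -> Q -> W
  P4: E <- S -> J <- L -> W
  P5: E <- Q <- L -> W
  P6: E <- Q <- S -> J <- L -> W
  P7: E <- Q -> W
That exhausts the simple backdoor paths. Count: 7.

7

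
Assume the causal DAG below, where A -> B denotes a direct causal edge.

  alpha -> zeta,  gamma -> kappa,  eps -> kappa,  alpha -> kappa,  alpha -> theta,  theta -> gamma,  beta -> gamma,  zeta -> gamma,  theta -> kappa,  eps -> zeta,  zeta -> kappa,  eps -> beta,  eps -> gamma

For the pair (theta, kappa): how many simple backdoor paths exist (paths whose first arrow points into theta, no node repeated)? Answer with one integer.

A backdoor path from theta to kappa is any simple undirected path whose first edge points into theta (i.e. leaves theta via a parent).
Parents of theta: {alpha}.
Enumerating:
  P1: theta <- alpha -> zeta <- eps -> beta -> gamma -> kappa
  P2: theta <- alpha -> zeta <- eps -> gamma -> kappa
  P3: theta <- alpha -> zeta <- eps -> kappa
  P4: theta <- alpha -> zeta -> gamma <- eps -> kappa
  P5: theta <- alpha -> zeta -> gamma <- beta <- eps -> kappa
  P6: theta <- alpha -> zeta -> gamma -> kappa
  P7: theta <- alpha -> zeta -> kappa
  P8: theta <- alpha -> kappa
That exhausts the simple backdoor paths. Count: 8.

8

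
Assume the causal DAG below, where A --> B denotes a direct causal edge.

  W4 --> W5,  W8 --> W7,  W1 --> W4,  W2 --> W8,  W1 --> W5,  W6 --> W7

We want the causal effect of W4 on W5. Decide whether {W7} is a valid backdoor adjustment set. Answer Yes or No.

Backdoor paths from W4 to W5 (paths whose first edge points into W4):
  P1: W4 <- W1 -> W5
Condition 1 (no descendant of W4 in the set): holds — descendants of W4 are {W5}; none are in {W7}.
Condition 2 (every backdoor path blocked by {W7}):
  P1: open — no interior node is in the conditioning set.
{W7} does not satisfy the backdoor criterion.

No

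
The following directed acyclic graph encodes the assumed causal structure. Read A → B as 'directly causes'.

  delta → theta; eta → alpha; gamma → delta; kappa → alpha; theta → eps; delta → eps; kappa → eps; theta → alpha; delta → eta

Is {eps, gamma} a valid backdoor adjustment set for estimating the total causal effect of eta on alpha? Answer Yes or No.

Backdoor paths from eta to alpha (paths whose first edge points into eta):
  P1: eta <- delta -> theta -> alpha
  P2: eta <- delta -> theta -> eps <- kappa -> alpha
  P3: eta <- delta -> eps <- kappa -> alpha
  P4: eta <- delta -> eps <- theta -> alpha
Condition 1 (no descendant of eta in the set): holds — descendants of eta are {alpha}; none are in {eps, gamma}.
Condition 2 (every backdoor path blocked by {eps, gamma}):
  P1: open — no interior node is in the conditioning set.
  P2: open — collider(s) eps are conditioned on (or have a conditioned descendant) and no non-collider on the path is in the set.
  P3: open — collider(s) eps are conditioned on (or have a conditioned descendant) and no non-collider on the path is in the set.
  P4: open — collider(s) eps are conditioned on (or have a conditioned descendant) and no non-collider on the path is in the set.
{eps, gamma} does not satisfy the backdoor criterion.

No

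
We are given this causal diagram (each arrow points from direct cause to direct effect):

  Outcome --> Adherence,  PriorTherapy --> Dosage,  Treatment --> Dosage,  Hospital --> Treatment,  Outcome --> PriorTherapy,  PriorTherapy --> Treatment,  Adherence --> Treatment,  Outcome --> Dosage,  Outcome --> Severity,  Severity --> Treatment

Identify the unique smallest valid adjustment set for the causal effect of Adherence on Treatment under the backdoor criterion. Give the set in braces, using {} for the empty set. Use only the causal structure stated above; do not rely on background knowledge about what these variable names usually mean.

Variables eligible for adjustment (non-descendants of Adherence, excluding Adherence and Treatment): {Hospital, Outcome, PriorTherapy, Severity}.
Backdoor paths from Adherence to Treatment:
  P1: Adherence <- Outcome -> PriorTherapy -> Treatment
  P2: Adherence <- Outcome -> PriorTherapy -> Dosage <- Treatment
  P3: Adherence <- Outcome -> Severity -> Treatment
  P4: Adherence <- Outcome -> Dosage <- PriorTherapy -> Treatment
  P5: Adherence <- Outcome -> Dosage <- Treatment
The empty set is not sufficient: P1 (Adherence <- Outcome -> PriorTherapy -> Treatment) has no collider blocking it and no conditioned non-collider, so it is open.
Try {Outcome}:
  P1: blocked at fork node Outcome ∈ conditioning set.
  P2: blocked at fork node Outcome ∈ conditioning set.
  P3: blocked at fork node Outcome ∈ conditioning set.
  P4: blocked at fork node Outcome ∈ conditioning set.
  P5: blocked at fork node Outcome ∈ conditioning set.
{Outcome} contains no descendant of Adherence and blocks every backdoor path.
No other singleton works — e.g. {PriorTherapy} leaves P3 open — so {Outcome} is the unique smallest valid adjustment set.

{Outcome}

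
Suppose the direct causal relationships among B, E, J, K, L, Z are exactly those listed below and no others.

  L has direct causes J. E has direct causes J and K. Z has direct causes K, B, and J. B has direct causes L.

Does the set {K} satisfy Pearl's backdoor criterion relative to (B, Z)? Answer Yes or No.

Backdoor paths from B to Z (paths whose first edge points into B):
  P1: B <- L <- J -> E <- K -> Z
  P2: B <- L <- J -> Z
Condition 1 (no descendant of B in the set): holds — descendants of B are {Z}; none are in {K}.
Condition 2 (every backdoor path blocked by {K}):
  P1: blocked at collider E (neither it nor any descendant is in the conditioning set).
  P2: open — no interior node is in the conditioning set.
{K} does not satisfy the backdoor criterion.

No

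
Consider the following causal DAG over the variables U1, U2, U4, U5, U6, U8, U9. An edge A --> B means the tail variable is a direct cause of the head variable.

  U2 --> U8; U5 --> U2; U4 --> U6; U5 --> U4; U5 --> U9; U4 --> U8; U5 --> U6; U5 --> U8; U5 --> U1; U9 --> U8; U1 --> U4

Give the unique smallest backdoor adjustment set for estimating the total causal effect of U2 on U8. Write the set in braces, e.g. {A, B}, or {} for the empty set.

Variables eligible for adjustment (non-descendants of U2, excluding U2 and U8): {U1, U4, U5, U6, U9}.
Backdoor paths from U2 to U8:
  P1: U2 <- U5 -> U9 -> U8
  P2: U2 <- U5 -> U1 -> U4 -> U8
  P3: U2 <- U5 -> U4 -> U8
  P4: U2 <- U5 -> U6 <- U4 -> U8
  P5: U2 <- U5 -> U8
The empty set is not sufficient: P1 (U2 <- U5 -> U9 -> U8) has no collider blocking it and no conditioned non-collider, so it is open.
Try {U5}:
  P1: blocked at fork node U5 ∈ conditioning set.
  P2: blocked at fork node U5 ∈ conditioning set.
  P3: blocked at fork node U5 ∈ conditioning set.
  P4: blocked at fork node U5 ∈ conditioning set.
  P5: blocked at fork node U5 ∈ conditioning set.
{U5} contains no descendant of U2 and blocks every backdoor path.
No other singleton works — e.g. {U9} leaves P2 open — so {U5} is the unique smallest valid adjustment set.

{U5}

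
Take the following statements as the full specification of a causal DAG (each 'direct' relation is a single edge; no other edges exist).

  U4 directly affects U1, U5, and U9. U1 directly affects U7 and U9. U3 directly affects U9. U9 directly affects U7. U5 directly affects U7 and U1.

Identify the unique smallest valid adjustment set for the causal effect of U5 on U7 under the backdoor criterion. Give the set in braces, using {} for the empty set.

{U4}

Variables eligible for adjustment (non-descendants of U5, excluding U5 and U7): {U3, U4}.
Backdoor paths from U5 to U7:
  P1: U5 <- U4 -> U1 -> U9 -> U7
  P2: U5 <- U4 -> U1 -> U7
  P3: U5 <- U4 -> U9 <- U1 -> U7
  P4: U5 <- U4 -> U9 -> U7
The empty set is not sufficient: P1 (U5 <- U4 -> U1 -> U9 -> U7) has no collider blocking it and no conditioned non-collider, so it is open.
Try {U4}:
  P1: blocked at fork node U4 ∈ conditioning set.
  P2: blocked at fork node U4 ∈ conditioning set.
  P3: blocked at fork node U4 ∈ conditioning set.
  P4: blocked at fork node U4 ∈ conditioning set.
{U4} contains no descendant of U5 and blocks every backdoor path.
No other singleton works — e.g. {U3} leaves P1 open — so {U4} is the unique smallest valid adjustment set.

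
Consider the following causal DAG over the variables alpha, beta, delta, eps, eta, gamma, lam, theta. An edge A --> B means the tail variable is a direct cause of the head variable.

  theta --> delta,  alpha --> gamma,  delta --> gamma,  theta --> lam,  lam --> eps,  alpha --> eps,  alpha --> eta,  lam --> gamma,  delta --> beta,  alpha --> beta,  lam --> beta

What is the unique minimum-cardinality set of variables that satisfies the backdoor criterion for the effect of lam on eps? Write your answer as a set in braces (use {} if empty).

{}

Variables eligible for adjustment (non-descendants of lam, excluding lam and eps): {alpha, delta, eta, theta}.
Backdoor paths from lam to eps:
  P1: lam <- theta -> delta -> beta <- alpha -> eps
  P2: lam <- theta -> delta -> gamma <- alpha -> eps
Each backdoor path contains an unconditioned collider, so every path is already blocked with the empty conditioning set:
  P1: blocked at collider beta (neither it nor any descendant is in the conditioning set).
  P2: blocked at collider gamma (neither it nor any descendant is in the conditioning set).
The empty set is therefore the unique smallest valid set.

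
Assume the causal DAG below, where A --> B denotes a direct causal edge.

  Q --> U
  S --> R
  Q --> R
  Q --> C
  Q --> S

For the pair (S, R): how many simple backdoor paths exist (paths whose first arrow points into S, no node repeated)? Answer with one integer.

A backdoor path from S to R is any simple undirected path whose first edge points into S (i.e. leaves S via a parent).
Parents of S: {Q}.
Enumerating:
  P1: S <- Q -> R
That exhausts the simple backdoor paths. Count: 1.

1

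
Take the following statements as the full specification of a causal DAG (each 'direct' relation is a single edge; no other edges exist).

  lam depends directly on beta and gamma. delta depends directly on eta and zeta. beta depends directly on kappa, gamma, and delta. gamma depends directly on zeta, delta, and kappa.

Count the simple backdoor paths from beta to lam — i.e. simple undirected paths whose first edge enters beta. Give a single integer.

4

A backdoor path from beta to lam is any simple undirected path whose first edge points into beta (i.e. leaves beta via a parent).
Parents of beta: {delta, gamma, kappa}.
Enumerating:
  P1: beta <- delta <- zeta -> gamma -> lam
  P2: beta <- delta -> gamma -> lam
  P3: beta <- kappa -> gamma -> lam
  P4: beta <- gamma -> lam
That exhausts the simple backdoor paths. Count: 4.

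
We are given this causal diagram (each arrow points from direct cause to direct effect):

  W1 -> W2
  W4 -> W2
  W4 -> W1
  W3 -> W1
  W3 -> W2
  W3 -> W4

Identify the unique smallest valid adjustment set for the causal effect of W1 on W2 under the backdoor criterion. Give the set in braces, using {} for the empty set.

{W3, W4}

Variables eligible for adjustment (non-descendants of W1, excluding W1 and W2): {W3, W4}.
Backdoor paths from W1 to W2:
  P1: W1 <- W3 -> W4 -> W2
  P2: W1 <- W3 -> W2
  P3: W1 <- W4 <- W3 -> W2
  P4: W1 <- W4 -> W2
The empty set is not sufficient: P1 (W1 <- W3 -> W4 -> W2) has no collider blocking it and no conditioned non-collider, so it is open.
Try {W3, W4}:
  P1: blocked at fork node W3 ∈ conditioning set.
  P2: blocked at fork node W3 ∈ conditioning set.
  P3: blocked at chain node W4 ∈ conditioning set.
  P4: blocked at fork node W4 ∈ conditioning set.
{W3, W4} contains no descendant of W1 and blocks every backdoor path.
Every element of {W3, W4} is needed (dropping W3 leaves P2 open; dropping W4 leaves P4 open), so no proper subset is valid.
Among all size-2 subsets of the eligible variables, only {W3, W4} blocks every backdoor path, so it is the unique smallest valid adjustment set.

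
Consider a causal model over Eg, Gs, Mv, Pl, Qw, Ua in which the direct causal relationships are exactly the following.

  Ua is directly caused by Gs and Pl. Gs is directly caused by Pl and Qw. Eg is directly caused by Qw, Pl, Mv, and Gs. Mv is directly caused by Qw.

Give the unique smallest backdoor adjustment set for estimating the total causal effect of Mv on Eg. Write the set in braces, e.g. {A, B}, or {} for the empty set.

Variables eligible for adjustment (non-descendants of Mv, excluding Mv and Eg): {Gs, Pl, Qw, Ua}.
Backdoor paths from Mv to Eg:
  P1: Mv <- Qw -> Gs <- Pl -> Eg
  P2: Mv <- Qw -> Gs -> Eg
  P3: Mv <- Qw -> Gs -> Ua <- Pl -> Eg
  P4: Mv <- Qw -> Eg
The empty set is not sufficient: P2 (Mv <- Qw -> Gs -> Eg) has no collider blocking it and no conditioned non-collider, so it is open.
Try {Qw}:
  P1: blocked at fork node Qw ∈ conditioning set.
  P2: blocked at fork node Qw ∈ conditioning set.
  P3: blocked at fork node Qw ∈ conditioning set.
  P4: blocked at fork node Qw ∈ conditioning set.
{Qw} contains no descendant of Mv and blocks every backdoor path.
No other singleton works — e.g. {Pl} leaves P2 open — so {Qw} is the unique smallest valid adjustment set.

{Qw}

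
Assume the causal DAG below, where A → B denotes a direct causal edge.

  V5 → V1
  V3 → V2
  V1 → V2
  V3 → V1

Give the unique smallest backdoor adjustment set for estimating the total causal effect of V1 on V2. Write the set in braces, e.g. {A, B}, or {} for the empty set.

Variables eligible for adjustment (non-descendants of V1, excluding V1 and V2): {V3, V5}.
Backdoor paths from V1 to V2:
  P1: V1 <- V3 -> V2
The empty set is not sufficient: P1 (V1 <- V3 -> V2) has no collider blocking it and no conditioned non-collider, so it is open.
Try {V3}:
  P1: blocked at fork node V3 ∈ conditioning set.
{V3} contains no descendant of V1 and blocks every backdoor path.
No other singleton works — e.g. {V5} leaves P1 open — so {V3} is the unique smallest valid adjustment set.

{V3}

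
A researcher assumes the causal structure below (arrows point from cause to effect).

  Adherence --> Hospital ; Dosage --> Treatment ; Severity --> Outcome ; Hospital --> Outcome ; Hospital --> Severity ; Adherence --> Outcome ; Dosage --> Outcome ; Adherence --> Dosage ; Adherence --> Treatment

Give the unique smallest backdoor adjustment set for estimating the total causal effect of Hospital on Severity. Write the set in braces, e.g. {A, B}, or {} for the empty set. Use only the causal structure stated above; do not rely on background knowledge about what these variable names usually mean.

{}

Variables eligible for adjustment (non-descendants of Hospital, excluding Hospital and Severity): {Adherence, Dosage, Treatment}.
Backdoor paths from Hospital to Severity:
  P1: Hospital <- Adherence -> Dosage -> Outcome <- Severity
  P2: Hospital <- Adherence -> Treatment <- Dosage -> Outcome <- Severity
  P3: Hospital <- Adherence -> Outcome <- Severity
Each backdoor path contains an unconditioned collider, so every path is already blocked with the empty conditioning set:
  P1: blocked at collider Outcome (neither it nor any descendant is in the conditioning set).
  P2: blocked at collider Treatment (neither it nor any descendant is in the conditioning set).
  P3: blocked at collider Outcome (neither it nor any descendant is in the conditioning set).
The empty set is therefore the unique smallest valid set.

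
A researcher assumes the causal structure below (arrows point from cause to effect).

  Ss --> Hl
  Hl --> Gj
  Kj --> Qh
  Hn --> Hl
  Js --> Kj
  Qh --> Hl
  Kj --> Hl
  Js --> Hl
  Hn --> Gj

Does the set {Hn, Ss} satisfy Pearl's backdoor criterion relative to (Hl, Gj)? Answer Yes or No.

Yes

Backdoor paths from Hl to Gj (paths whose first edge points into Hl):
  P1: Hl <- Hn -> Gj
Condition 1 (no descendant of Hl in the set): holds — descendants of Hl are {Gj}; none are in {Hn, Ss}.
Condition 2 (every backdoor path blocked by {Hn, Ss}):
  P1: blocked at fork node Hn ∈ conditioning set.
{Hn, Ss} satisfies the backdoor criterion.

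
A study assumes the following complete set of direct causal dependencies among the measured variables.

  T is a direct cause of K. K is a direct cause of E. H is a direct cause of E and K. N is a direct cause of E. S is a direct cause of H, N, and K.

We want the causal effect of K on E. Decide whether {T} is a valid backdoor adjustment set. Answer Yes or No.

No

Backdoor paths from K to E (paths whose first edge points into K):
  P1: K <- S -> H -> E
  P2: K <- S -> N -> E
  P3: K <- H <- S -> N -> E
  P4: K <- H -> E
Condition 1 (no descendant of K in the set): holds — descendants of K are {E}; none are in {T}.
Condition 2 (every backdoor path blocked by {T}):
  P1: open — no interior node is in the conditioning set.
  P2: open — no interior node is in the conditioning set.
  P3: open — no interior node is in the conditioning set.
  P4: open — no interior node is in the conditioning set.
{T} does not satisfy the backdoor criterion.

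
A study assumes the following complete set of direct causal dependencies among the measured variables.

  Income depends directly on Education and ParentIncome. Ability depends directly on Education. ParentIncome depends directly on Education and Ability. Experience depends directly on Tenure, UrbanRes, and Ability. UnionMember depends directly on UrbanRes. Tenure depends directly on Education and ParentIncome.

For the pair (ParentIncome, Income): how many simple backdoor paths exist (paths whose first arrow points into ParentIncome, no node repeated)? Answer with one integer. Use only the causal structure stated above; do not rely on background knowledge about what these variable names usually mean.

3

A backdoor path from ParentIncome to Income is any simple undirected path whose first edge points into ParentIncome (i.e. leaves ParentIncome via a parent).
Parents of ParentIncome: {Ability, Education}.
Enumerating:
  P1: ParentIncome <- Education -> Income
  P2: ParentIncome <- Ability <- Education -> Income
  P3: ParentIncome <- Ability -> Experience <- Tenure <- Education -> Income
That exhausts the simple backdoor paths. Count: 3.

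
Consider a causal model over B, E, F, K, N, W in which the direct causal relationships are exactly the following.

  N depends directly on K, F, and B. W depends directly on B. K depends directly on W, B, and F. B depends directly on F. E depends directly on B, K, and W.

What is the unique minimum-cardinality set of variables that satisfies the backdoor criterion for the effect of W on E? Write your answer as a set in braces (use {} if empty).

Variables eligible for adjustment (non-descendants of W, excluding W and E): {B, F}.
Backdoor paths from W to E:
  P1: W <- B <- F -> K -> E
  P2: W <- B <- F -> N <- K -> E
  P3: W <- B -> K -> E
  P4: W <- B -> E
  P5: W <- B -> N <- F -> K -> E
  P6: W <- B -> N <- K -> E
The empty set is not sufficient: P1 (W <- B <- F -> K -> E) has no collider blocking it and no conditioned non-collider, so it is open.
Try {B}:
  P1: blocked at chain node B ∈ conditioning set.
  P2: blocked at chain node B ∈ conditioning set.
  P3: blocked at fork node B ∈ conditioning set.
  P4: blocked at fork node B ∈ conditioning set.
  P5: blocked at fork node B ∈ conditioning set.
  P6: blocked at fork node B ∈ conditioning set.
{B} contains no descendant of W and blocks every backdoor path.
No other singleton works — e.g. {F} leaves P3 open — so {B} is the unique smallest valid adjustment set.

{B}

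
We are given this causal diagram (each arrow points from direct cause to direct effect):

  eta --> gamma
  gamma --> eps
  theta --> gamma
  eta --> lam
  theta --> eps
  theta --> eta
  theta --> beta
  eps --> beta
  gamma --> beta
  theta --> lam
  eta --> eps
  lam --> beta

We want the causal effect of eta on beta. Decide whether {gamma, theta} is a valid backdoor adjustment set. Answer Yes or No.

No

Backdoor paths from eta to beta (paths whose first edge points into eta):
  P1: eta <- theta -> lam -> beta
  P2: eta <- theta -> gamma -> eps -> beta
  P3: eta <- theta -> gamma -> beta
  P4: eta <- theta -> eps <- gamma -> beta
  P5: eta <- theta -> eps -> beta
  P6: eta <- theta -> beta
Condition 1 (no descendant of eta in the set): FAILS — gamma is a descendant of eta.
Condition 2 (every backdoor path blocked by {gamma, theta}):
  P1: blocked at fork node theta ∈ conditioning set.
  P2: blocked at fork node theta ∈ conditioning set.
  P3: blocked at fork node theta ∈ conditioning set.
  P4: blocked at fork node theta ∈ conditioning set.
  P5: blocked at fork node theta ∈ conditioning set.
  P6: blocked at fork node theta ∈ conditioning set.
{gamma, theta} does not satisfy the backdoor criterion.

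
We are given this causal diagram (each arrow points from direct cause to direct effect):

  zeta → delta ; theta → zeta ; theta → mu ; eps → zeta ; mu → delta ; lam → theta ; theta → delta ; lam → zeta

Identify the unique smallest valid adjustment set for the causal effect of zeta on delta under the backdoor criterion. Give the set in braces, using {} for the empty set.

{theta}

Variables eligible for adjustment (non-descendants of zeta, excluding zeta and delta): {eps, lam, mu, theta}.
Backdoor paths from zeta to delta:
  P1: zeta <- lam -> theta -> mu -> delta
  P2: zeta <- lam -> theta -> delta
  P3: zeta <- theta -> mu -> delta
  P4: zeta <- theta -> delta
The empty set is not sufficient: P1 (zeta <- lam -> theta -> mu -> delta) has no collider blocking it and no conditioned non-collider, so it is open.
Try {theta}:
  P1: blocked at chain node theta ∈ conditioning set.
  P2: blocked at chain node theta ∈ conditioning set.
  P3: blocked at fork node theta ∈ conditioning set.
  P4: blocked at fork node theta ∈ conditioning set.
{theta} contains no descendant of zeta and blocks every backdoor path.
No other singleton works — e.g. {lam} leaves P3 open — so {theta} is the unique smallest valid adjustment set.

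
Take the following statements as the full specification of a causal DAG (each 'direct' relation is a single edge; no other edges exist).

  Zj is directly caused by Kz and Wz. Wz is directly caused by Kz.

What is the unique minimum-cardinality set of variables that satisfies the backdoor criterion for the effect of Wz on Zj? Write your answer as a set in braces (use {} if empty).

{Kz}

Variables eligible for adjustment (non-descendants of Wz, excluding Wz and Zj): {Kz}.
Backdoor paths from Wz to Zj:
  P1: Wz <- Kz -> Zj
The empty set is not sufficient: P1 (Wz <- Kz -> Zj) has no collider blocking it and no conditioned non-collider, so it is open.
Try {Kz}:
  P1: blocked at fork node Kz ∈ conditioning set.
{Kz} contains no descendant of Wz and blocks every backdoor path.
{Kz} is the unique smallest valid adjustment set.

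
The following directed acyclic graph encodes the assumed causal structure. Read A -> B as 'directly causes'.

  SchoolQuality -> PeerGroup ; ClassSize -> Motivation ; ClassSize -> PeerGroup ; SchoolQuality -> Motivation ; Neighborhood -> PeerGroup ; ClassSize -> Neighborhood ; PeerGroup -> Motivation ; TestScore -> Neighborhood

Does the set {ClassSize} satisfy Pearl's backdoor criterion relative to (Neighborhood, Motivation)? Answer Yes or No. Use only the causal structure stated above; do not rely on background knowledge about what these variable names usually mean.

Backdoor paths from Neighborhood to Motivation (paths whose first edge points into Neighborhood):
  P1: Neighborhood <- ClassSize -> PeerGroup <- SchoolQuality -> Motivation
  P2: Neighborhood <- ClassSize -> PeerGroup -> Motivation
  P3: Neighborhood <- ClassSize -> Motivation
Condition 1 (no descendant of Neighborhood in the set): holds — descendants of Neighborhood are {Motivation, PeerGroup}; none are in {ClassSize}.
Condition 2 (every backdoor path blocked by {ClassSize}):
  P1: blocked at fork node ClassSize ∈ conditioning set.
  P2: blocked at fork node ClassSize ∈ conditioning set.
  P3: blocked at fork node ClassSize ∈ conditioning set.
{ClassSize} satisfies the backdoor criterion.

Yes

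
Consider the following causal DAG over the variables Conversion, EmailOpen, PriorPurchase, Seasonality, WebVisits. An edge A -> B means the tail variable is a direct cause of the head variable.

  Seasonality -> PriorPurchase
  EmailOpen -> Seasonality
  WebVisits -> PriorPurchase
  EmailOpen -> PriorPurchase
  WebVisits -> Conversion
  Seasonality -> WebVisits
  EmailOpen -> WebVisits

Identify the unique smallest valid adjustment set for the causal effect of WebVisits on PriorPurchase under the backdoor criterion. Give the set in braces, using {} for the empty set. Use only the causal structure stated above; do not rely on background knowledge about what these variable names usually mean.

Variables eligible for adjustment (non-descendants of WebVisits, excluding WebVisits and PriorPurchase): {EmailOpen, Seasonality}.
Backdoor paths from WebVisits to PriorPurchase:
  P1: WebVisits <- EmailOpen -> Seasonality -> PriorPurchase
  P2: WebVisits <- EmailOpen -> PriorPurchase
  P3: WebVisits <- Seasonality <- EmailOpen -> PriorPurchase
  P4: WebVisits <- Seasonality -> PriorPurchase
The empty set is not sufficient: P1 (WebVisits <- EmailOpen -> Seasonality -> PriorPurchase) has no collider blocking it and no conditioned non-collider, so it is open.
Try {EmailOpen, Seasonality}:
  P1: blocked at fork node EmailOpen ∈ conditioning set.
  P2: blocked at fork node EmailOpen ∈ conditioning set.
  P3: blocked at chain node Seasonality ∈ conditioning set.
  P4: blocked at fork node Seasonality ∈ conditioning set.
{EmailOpen, Seasonality} contains no descendant of WebVisits and blocks every backdoor path.
Every element of {EmailOpen, Seasonality} is needed (dropping EmailOpen leaves P2 open; dropping Seasonality leaves P4 open), so no proper subset is valid.
Among all size-2 subsets of the eligible variables, only {EmailOpen, Seasonality} blocks every backdoor path, so it is the unique smallest valid adjustment set.

{EmailOpen, Seasonality}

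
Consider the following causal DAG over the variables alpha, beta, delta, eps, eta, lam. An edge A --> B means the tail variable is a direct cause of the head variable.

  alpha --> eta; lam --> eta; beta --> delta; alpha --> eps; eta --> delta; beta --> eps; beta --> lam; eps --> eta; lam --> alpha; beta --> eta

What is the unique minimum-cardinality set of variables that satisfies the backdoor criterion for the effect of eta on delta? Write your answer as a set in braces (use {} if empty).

{beta}

Variables eligible for adjustment (non-descendants of eta, excluding eta and delta): {alpha, beta, eps, lam}.
Backdoor paths from eta to delta:
  P1: eta <- beta -> delta
  P2: eta <- lam <- beta -> delta
  P3: eta <- lam -> alpha -> eps <- beta -> delta
  P4: eta <- alpha <- lam <- beta -> delta
  P5: eta <- alpha -> eps <- beta -> delta
  P6: eta <- eps <- beta -> delta
  P7: eta <- eps <- alpha <- lam <- beta -> delta
The empty set is not sufficient: P1 (eta <- beta -> delta) has no collider blocking it and no conditioned non-collider, so it is open.
Try {beta}:
  P1: blocked at fork node beta ∈ conditioning set.
  P2: blocked at fork node beta ∈ conditioning set.
  P3: blocked at collider eps (neither it nor any descendant is in the conditioning set).
  P4: blocked at fork node beta ∈ conditioning set.
  P5: blocked at collider eps (neither it nor any descendant is in the conditioning set).
  P6: blocked at fork node beta ∈ conditioning set.
  P7: blocked at fork node beta ∈ conditioning set.
{beta} contains no descendant of eta and blocks every backdoor path.
No other singleton works — e.g. {lam} leaves P1 open — so {beta} is the unique smallest valid adjustment set.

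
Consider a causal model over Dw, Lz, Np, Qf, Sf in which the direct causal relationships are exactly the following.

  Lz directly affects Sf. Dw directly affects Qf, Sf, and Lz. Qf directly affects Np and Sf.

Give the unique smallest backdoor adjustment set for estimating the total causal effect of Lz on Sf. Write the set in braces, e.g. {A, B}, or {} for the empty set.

{Dw}

Variables eligible for adjustment (non-descendants of Lz, excluding Lz and Sf): {Dw, Np, Qf}.
Backdoor paths from Lz to Sf:
  P1: Lz <- Dw -> Qf -> Sf
  P2: Lz <- Dw -> Sf
The empty set is not sufficient: P1 (Lz <- Dw -> Qf -> Sf) has no collider blocking it and no conditioned non-collider, so it is open.
Try {Dw}:
  P1: blocked at fork node Dw ∈ conditioning set.
  P2: blocked at fork node Dw ∈ conditioning set.
{Dw} contains no descendant of Lz and blocks every backdoor path.
No other singleton works — e.g. {Qf} leaves P2 open — so {Dw} is the unique smallest valid adjustment set.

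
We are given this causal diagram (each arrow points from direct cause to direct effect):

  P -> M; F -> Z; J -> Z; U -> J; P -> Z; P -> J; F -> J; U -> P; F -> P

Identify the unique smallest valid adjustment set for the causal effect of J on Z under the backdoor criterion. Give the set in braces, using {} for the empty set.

Variables eligible for adjustment (non-descendants of J, excluding J and Z): {F, M, P, U}.
Backdoor paths from J to Z:
  P1: J <- F -> P -> Z
  P2: J <- F -> Z
  P3: J <- U -> P <- F -> Z
  P4: J <- U -> P -> Z
  P5: J <- P <- F -> Z
  P6: J <- P -> Z
The empty set is not sufficient: P1 (J <- F -> P -> Z) has no collider blocking it and no conditioned non-collider, so it is open.
Try {F, P}:
  P1: blocked at fork node F ∈ conditioning set.
  P2: blocked at fork node F ∈ conditioning set.
  P3: blocked at fork node F ∈ conditioning set.
  P4: blocked at chain node P ∈ conditioning set.
  P5: blocked at chain node P ∈ conditioning set.
  P6: blocked at fork node P ∈ conditioning set.
{F, P} contains no descendant of J and blocks every backdoor path.
Every element of {F, P} is needed (dropping F leaves P2 open; dropping P leaves P4 open), so no proper subset is valid.
Among all size-2 subsets of the eligible variables, only {F, P} blocks every backdoor path, so it is the unique smallest valid adjustment set.

{F, P}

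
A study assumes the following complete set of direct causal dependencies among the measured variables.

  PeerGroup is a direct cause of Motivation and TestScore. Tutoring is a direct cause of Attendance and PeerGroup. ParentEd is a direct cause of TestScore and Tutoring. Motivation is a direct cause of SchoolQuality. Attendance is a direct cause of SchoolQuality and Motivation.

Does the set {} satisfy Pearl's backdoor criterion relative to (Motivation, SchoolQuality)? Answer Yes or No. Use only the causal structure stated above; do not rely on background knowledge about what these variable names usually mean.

Backdoor paths from Motivation to SchoolQuality (paths whose first edge points into Motivation):
  P1: Motivation <- PeerGroup <- Tutoring -> Attendance -> SchoolQuality
  P2: Motivation <- PeerGroup -> TestScore <- ParentEd -> Tutoring -> Attendance -> SchoolQuality
  P3: Motivation <- Attendance -> SchoolQuality
Condition 1 (no descendant of Motivation in the set): holds — descendants of Motivation are {SchoolQuality}; none are in {}.
Condition 2 (every backdoor path blocked by {}):
  P1: open — no interior node is in the conditioning set.
  P2: blocked at collider TestScore (neither it nor any descendant is in the conditioning set).
  P3: open — no interior node is in the conditioning set.
{} does not satisfy the backdoor criterion.

No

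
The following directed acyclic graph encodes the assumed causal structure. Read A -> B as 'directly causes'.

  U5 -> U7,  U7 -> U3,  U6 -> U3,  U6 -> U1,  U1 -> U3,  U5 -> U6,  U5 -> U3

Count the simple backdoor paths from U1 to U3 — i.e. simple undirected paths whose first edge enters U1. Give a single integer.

3

A backdoor path from U1 to U3 is any simple undirected path whose first edge points into U1 (i.e. leaves U1 via a parent).
Parents of U1: {U6}.
Enumerating:
  P1: U1 <- U6 <- U5 -> U7 -> U3
  P2: U1 <- U6 <- U5 -> U3
  P3: U1 <- U6 -> U3
That exhausts the simple backdoor paths. Count: 3.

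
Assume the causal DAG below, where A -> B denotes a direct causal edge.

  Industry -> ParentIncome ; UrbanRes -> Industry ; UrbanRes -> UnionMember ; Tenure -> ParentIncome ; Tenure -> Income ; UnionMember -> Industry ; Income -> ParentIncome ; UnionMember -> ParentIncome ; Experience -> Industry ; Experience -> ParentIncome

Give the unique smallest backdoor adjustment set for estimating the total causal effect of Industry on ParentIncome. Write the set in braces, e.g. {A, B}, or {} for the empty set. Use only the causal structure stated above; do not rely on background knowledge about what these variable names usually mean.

Variables eligible for adjustment (non-descendants of Industry, excluding Industry and ParentIncome): {Experience, Income, Tenure, UnionMember, UrbanRes}.
Backdoor paths from Industry to ParentIncome:
  P1: Industry <- UrbanRes -> UnionMember -> ParentIncome
  P2: Industry <- Experience -> ParentIncome
  P3: Industry <- UnionMember -> ParentIncome
The empty set is not sufficient: P1 (Industry <- UrbanRes -> UnionMember -> ParentIncome) has no collider blocking it and no conditioned non-collider, so it is open.
Try {Experience, UnionMember}:
  P1: blocked at chain node UnionMember ∈ conditioning set.
  P2: blocked at fork node Experience ∈ conditioning set.
  P3: blocked at fork node UnionMember ∈ conditioning set.
{Experience, UnionMember} contains no descendant of Industry and blocks every backdoor path.
Every element of {Experience, UnionMember} is needed (dropping Experience leaves P2 open; dropping UnionMember leaves P1 open), so no proper subset is valid.
Among all size-2 subsets of the eligible variables, only {Experience, UnionMember} blocks every backdoor path, so it is the unique smallest valid adjustment set.

{Experience, UnionMember}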